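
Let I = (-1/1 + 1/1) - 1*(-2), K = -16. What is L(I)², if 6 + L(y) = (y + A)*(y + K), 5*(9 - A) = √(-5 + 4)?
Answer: 639804/25 - 896*I ≈ 25592.0 - 896.0*I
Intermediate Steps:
A = 9 - I/5 (A = 9 - √(-5 + 4)/5 = 9 - I/5 ≈ 9.0 - 0.2*I)
I = 2 (I = (-1*1 + 1*1) + 2 = (-1 + 1) + 2 = 0 + 2 = 2)
L(y) = -6 + (-16 + y)*(9 + y - I/5) (L(y) = -6 + (y + (9 - I/5))*(y - 16) = -6 + (9 + y - I/5)*(-16 + y) = -6 + (-16 + y)*(9 + y - I/5))
L(I)² = (-150 + 2² + 16*I/5 - ⅕*2*(35 + I))² = (-150 + 4 + 16*I/5 + (-14 - 2*I/5))² = (-160 + 14*I/5)²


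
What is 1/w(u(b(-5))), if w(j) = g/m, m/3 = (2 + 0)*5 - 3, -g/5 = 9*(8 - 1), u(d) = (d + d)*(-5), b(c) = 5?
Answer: -1/15 ≈ -0.066667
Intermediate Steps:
u(d) = -10*d (u(d) = (2*d)*(-5) = -10*d)
g = -315 (g = -45*(8 - 1) = -45*7 = -5*63 = -315)
m = 21 (m = 3*((2 + 0)*5 - 3) = 3*(2*5 - 3) = 3*(10 - 3) = 3*7 = 21)
w(j) = -15 (w(j) = -315/21 = -315*1/21 = -15)
1/w(u(b(-5))) = 1/(-15) = -1/15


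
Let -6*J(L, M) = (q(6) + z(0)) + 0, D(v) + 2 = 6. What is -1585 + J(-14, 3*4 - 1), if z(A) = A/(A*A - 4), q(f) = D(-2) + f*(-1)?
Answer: -4754/3 ≈ -1584.7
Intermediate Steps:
D(v) = 4 (D(v) = -2 + 6 = 4)
q(f) = 4 - f (q(f) = 4 + f*(-1) = 4 - f)
z(A) = A/(-4 + A²) (z(A) = A/(A² - 4) = A/(-4 + A²))
J(L, M) = ⅓ (J(L, M) = -(((4 - 1*6) + 0/(-4 + 0²)) + 0)/6 = -(((4 - 6) + 0/(-4 + 0)) + 0)/6 = -((-2 + 0/(-4)) + 0)/6 = -((-2 + 0*(-¼)) + 0)/6 = -((-2 + 0) + 0)/6 = -(-2 + 0)/6 = -⅙*(-2) = ⅓)
-1585 + J(-14, 3*4 - 1) = -1585 + ⅓ = -4754/3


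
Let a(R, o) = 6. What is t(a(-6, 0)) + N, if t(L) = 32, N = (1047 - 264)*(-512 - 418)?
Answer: -728158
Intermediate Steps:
N = -728190 (N = 783*(-930) = -728190)
t(a(-6, 0)) + N = 32 - 728190 = -728158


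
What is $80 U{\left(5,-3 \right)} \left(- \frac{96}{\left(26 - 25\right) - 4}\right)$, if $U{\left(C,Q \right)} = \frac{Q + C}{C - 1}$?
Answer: $1280$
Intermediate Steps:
$U{\left(C,Q \right)} = \frac{C + Q}{-1 + C}$
$80 U{\left(5,-3 \right)} \left(- \frac{96}{\left(26 - 25\right) - 4}\right) = 80 \frac{5 - 3}{-1 + 5} \left(- \frac{96}{\left(26 - 25\right) - 4}\right) = 80 \cdot \frac{1}{4} \cdot 2 \left(- \frac{96}{1 - 4}\right) = 80 \cdot \frac{1}{4} \cdot 2 \left(- \frac{96}{-3}\right) = 80 \cdot \frac{1}{2} \left(\left(-96\right) \left(- \frac{1}{3}\right)\right) = 40 \cdot 32 = 1280$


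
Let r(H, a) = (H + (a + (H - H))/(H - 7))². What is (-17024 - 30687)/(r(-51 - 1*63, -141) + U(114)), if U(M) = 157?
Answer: -698536751/188703046 ≈ -3.7018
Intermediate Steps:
r(H, a) = (H + a/(-7 + H))² (r(H, a) = (H + (a + 0)/(-7 + H))² = (H + a/(-7 + H))²)
(-17024 - 30687)/(r(-51 - 1*63, -141) + U(114)) = (-17024 - 30687)/((-141 + (-51 - 1*63)² - 7*(-51 - 1*63))²/(-7 + (-51 - 1*63))² + 157) = -47711/((-141 + (-51 - 63)² - 7*(-51 - 63))²/(-7 + (-51 - 63))² + 157) = -47711/((-141 + (-114)² - 7*(-114))²/(-7 - 114)² + 157) = -47711/((-141 + 12996 + 798)²/(-121)² + 157) = -47711/((1/14641)*13653² + 157) = -47711/((1/14641)*186404409 + 157) = -47711/(186404409/14641 + 157) = -47711/188703046/14641 = -47711*14641/188703046 = -698536751/188703046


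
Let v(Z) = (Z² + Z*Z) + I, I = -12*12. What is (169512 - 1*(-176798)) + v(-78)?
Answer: 358334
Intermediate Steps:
I = -144 (I = -1*144 = -144)
v(Z) = -144 + 2*Z² (v(Z) = (Z² + Z*Z) - 144 = (Z² + Z²) - 144 = 2*Z² - 144 = -144 + 2*Z²)
(169512 - 1*(-176798)) + v(-78) = (169512 - 1*(-176798)) + (-144 + 2*(-78)²) = (169512 + 176798) + (-144 + 2*6084) = 346310 + (-144 + 12168) = 346310 + 12024 = 358334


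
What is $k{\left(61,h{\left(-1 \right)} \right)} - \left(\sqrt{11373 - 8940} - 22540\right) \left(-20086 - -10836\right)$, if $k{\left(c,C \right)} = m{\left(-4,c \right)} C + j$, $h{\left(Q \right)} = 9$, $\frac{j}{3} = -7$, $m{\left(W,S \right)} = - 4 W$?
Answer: $-208494877 + 9250 \sqrt{2433} \approx -2.0804 \cdot 10^{8}$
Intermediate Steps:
$j = -21$ ($j = 3 \left(-7\right) = -21$)
$k{\left(c,C \right)} = -21 + 16 C$ ($k{\left(c,C \right)} = \left(-4\right) \left(-4\right) C - 21 = 16 C - 21 = -21 + 16 C$)
$k{\left(61,h{\left(-1 \right)} \right)} - \left(\sqrt{11373 - 8940} - 22540\right) \left(-20086 - -10836\right) = \left(-21 + 16 \cdot 9\right) - \left(\sqrt{11373 - 8940} - 22540\right) \left(-20086 - -10836\right) = \left(-21 + 144\right) - \left(\sqrt{2433} - 22540\right) \left(-20086 + 10836\right) = 123 - \left(-22540 + \sqrt{2433}\right) \left(-9250\right) = 123 - \left(208495000 - 9250 \sqrt{2433}\right) = -208494877 + 9250 \sqrt{2433}$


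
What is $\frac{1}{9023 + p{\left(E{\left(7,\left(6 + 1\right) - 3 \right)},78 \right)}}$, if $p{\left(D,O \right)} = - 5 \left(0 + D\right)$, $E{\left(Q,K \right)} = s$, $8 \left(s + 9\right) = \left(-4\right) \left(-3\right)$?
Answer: $\frac{2}{18121} \approx 0.00011037$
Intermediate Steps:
$s = - \frac{15}{2}$ ($s = -9 + \frac{\left(-4\right) \left(-3\right)}{8} = -9 + \frac{1}{8} \cdot 12 = -9 + \frac{3}{2} = - \frac{15}{2} \approx -7.5$)
$E{\left(Q,K \right)} = - \frac{15}{2}$
$p{\left(D,O \right)} = - 5 D$
$\frac{1}{9023 + p{\left(E{\left(7,\left(6 + 1\right) - 3 \right)},78 \right)}} = \frac{1}{9023 - - \frac{75}{2}} = \frac{1}{9023 + \frac{75}{2}} = \frac{1}{\frac{18121}{2}} = \frac{2}{18121}$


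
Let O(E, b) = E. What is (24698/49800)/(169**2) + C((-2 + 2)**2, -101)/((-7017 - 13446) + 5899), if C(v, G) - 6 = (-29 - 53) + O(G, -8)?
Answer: 15757093267/1294682982450 ≈ 0.012171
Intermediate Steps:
C(v, G) = -76 + G (C(v, G) = 6 + ((-29 - 53) + G) = 6 + (-82 + G) = -76 + G)
(24698/49800)/(169**2) + C((-2 + 2)**2, -101)/((-7017 - 13446) + 5899) = (24698/49800)/(169**2) + (-76 - 101)/((-7017 - 13446) + 5899) = (24698*(1/49800))/28561 - 177/(-20463 + 5899) = (12349/24900)*(1/28561) - 177/(-14564) = 12349/711168900 - 177*(-1/14564) = 12349/711168900 + 177/14564 = 15757093267/1294682982450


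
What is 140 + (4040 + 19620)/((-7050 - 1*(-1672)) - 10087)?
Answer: 428288/3093 ≈ 138.47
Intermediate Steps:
140 + (4040 + 19620)/((-7050 - 1*(-1672)) - 10087) = 140 + 23660/((-7050 + 1672) - 10087) = 140 + 23660/(-5378 - 10087) = 140 + 23660/(-15465) = 140 + 23660*(-1/15465) = 140 - 4732/3093 = 428288/3093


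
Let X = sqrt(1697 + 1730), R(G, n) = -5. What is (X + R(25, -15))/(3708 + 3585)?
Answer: -5/7293 + sqrt(3427)/7293 ≈ 0.0073414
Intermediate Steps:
X = sqrt(3427) ≈ 58.541
(X + R(25, -15))/(3708 + 3585) = (sqrt(3427) - 5)/(3708 + 3585) = (-5 + sqrt(3427))/7293 = (-5 + sqrt(3427))*(1/7293) = -5/7293 + sqrt(3427)/7293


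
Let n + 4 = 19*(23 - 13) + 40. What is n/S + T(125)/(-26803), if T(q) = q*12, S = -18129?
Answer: -33250978/485911587 ≈ -0.068430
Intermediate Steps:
T(q) = 12*q
n = 226 (n = -4 + (19*(23 - 13) + 40) = -4 + (19*10 + 40) = -4 + (190 + 40) = -4 + 230 = 226)
n/S + T(125)/(-26803) = 226/(-18129) + (12*125)/(-26803) = 226*(-1/18129) + 1500*(-1/26803) = -226/18129 - 1500/26803 = -33250978/485911587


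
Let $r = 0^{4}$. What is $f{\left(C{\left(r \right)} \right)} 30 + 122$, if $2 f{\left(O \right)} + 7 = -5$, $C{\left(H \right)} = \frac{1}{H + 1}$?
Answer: $-58$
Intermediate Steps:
$r = 0$
$C{\left(H \right)} = \frac{1}{1 + H}$
$f{\left(O \right)} = -6$ ($f{\left(O \right)} = - \frac{7}{2} + \frac{1}{2} \left(-5\right) = - \frac{7}{2} - \frac{5}{2} = -6$)
$f{\left(C{\left(r \right)} \right)} 30 + 122 = \left(-6\right) 30 + 122 = -180 + 122 = -58$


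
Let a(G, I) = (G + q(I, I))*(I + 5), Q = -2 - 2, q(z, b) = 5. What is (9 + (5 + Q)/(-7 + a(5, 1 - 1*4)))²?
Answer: 13924/169 ≈ 82.391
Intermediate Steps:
Q = -4
a(G, I) = (5 + G)*(5 + I) (a(G, I) = (G + 5)*(I + 5) = (5 + G)*(5 + I))
(9 + (5 + Q)/(-7 + a(5, 1 - 1*4)))² = (9 + (5 - 4)/(-7 + (25 + 5*5 + 5*(1 - 1*4) + 5*(1 - 1*4))))² = (9 + 1/(-7 + (25 + 25 + 5*(1 - 4) + 5*(1 - 4))))² = (9 + 1/(-7 + (25 + 25 + 5*(-3) + 5*(-3))))² = (9 + 1/(-7 + (25 + 25 - 15 - 15)))² = (9 + 1/(-7 + 20))² = (9 + 1/13)² = (118/13)² = 13924/169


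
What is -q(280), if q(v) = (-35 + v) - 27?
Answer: -218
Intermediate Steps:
q(v) = -62 + v
-q(280) = -(-62 + 280) = -1*218 = -218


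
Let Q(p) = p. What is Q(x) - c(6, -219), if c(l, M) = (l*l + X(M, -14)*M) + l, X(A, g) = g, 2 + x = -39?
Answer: -3149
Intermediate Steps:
x = -41 (x = -2 - 39 = -41)
c(l, M) = l + l² - 14*M (c(l, M) = (l*l - 14*M) + l = (l² - 14*M) + l = l + l² - 14*M)
Q(x) - c(6, -219) = -41 - (6 + 6² - 14*(-219)) = -41 - (6 + 36 + 3066) = -41 - 1*3108 = -41 - 3108 = -3149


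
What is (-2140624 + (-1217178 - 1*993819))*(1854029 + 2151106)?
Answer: -17428829573835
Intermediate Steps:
(-2140624 + (-1217178 - 1*993819))*(1854029 + 2151106) = (-2140624 + (-1217178 - 993819))*4005135 = (-2140624 - 2210997)*4005135 = -4351621*4005135 = -17428829573835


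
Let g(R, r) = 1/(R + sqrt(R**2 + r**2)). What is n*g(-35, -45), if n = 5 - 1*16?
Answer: -77/405 - 11*sqrt(130)/405 ≈ -0.49980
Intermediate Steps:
n = -11 (n = 5 - 16 = -11)
n*g(-35, -45) = -11/(-35 + sqrt((-35)**2 + (-45)**2)) = -11/(-35 + sqrt(1225 + 2025)) = -11/(-35 + sqrt(3250)) = -11/(-35 + 5*sqrt(130))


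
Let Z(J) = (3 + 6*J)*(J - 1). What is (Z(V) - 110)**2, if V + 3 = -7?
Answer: 267289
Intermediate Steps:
V = -10 (V = -3 - 7 = -10)
Z(J) = (-1 + J)*(3 + 6*J) (Z(J) = (3 + 6*J)*(-1 + J) = (-1 + J)*(3 + 6*J))
(Z(V) - 110)**2 = ((-3 - 3*(-10) + 6*(-10)**2) - 110)**2 = ((-3 + 30 + 6*100) - 110)**2 = ((-3 + 30 + 600) - 110)**2 = (627 - 110)**2 = 517**2 = 267289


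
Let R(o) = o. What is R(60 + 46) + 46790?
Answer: 46896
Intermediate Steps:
R(60 + 46) + 46790 = (60 + 46) + 46790 = 106 + 46790 = 46896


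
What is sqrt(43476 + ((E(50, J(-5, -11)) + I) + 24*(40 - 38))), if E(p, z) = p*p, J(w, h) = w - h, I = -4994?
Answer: sqrt(41030) ≈ 202.56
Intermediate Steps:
E(p, z) = p**2
sqrt(43476 + ((E(50, J(-5, -11)) + I) + 24*(40 - 38))) = sqrt(43476 + ((50**2 - 4994) + 24*(40 - 38))) = sqrt(43476 + ((2500 - 4994) + 24*2)) = sqrt(43476 + (-2494 + 48)) = sqrt(43476 - 2446) = sqrt(41030)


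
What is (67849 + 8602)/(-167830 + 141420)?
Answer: -76451/26410 ≈ -2.8948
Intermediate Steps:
(67849 + 8602)/(-167830 + 141420) = 76451/(-26410) = 76451*(-1/26410) = -76451/26410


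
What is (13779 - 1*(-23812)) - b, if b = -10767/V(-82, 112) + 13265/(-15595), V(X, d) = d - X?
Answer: 234844173/6238 ≈ 37647.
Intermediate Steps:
b = -351515/6238 (b = -10767/(112 - 1*(-82)) + 13265/(-15595) = -10767/(112 + 82) + 13265*(-1/15595) = -10767/194 - 2653/3119 = -10767*1/194 - 2653/3119 = -111/2 - 2653/3119 = -351515/6238 ≈ -56.351)
(13779 - 1*(-23812)) - b = (13779 - 1*(-23812)) - 1*(-351515/6238) = (13779 + 23812) + 351515/6238 = 37591 + 351515/6238 = 234844173/6238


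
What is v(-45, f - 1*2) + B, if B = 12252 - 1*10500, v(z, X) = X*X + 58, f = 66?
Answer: 5906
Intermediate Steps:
v(z, X) = 58 + X**2 (v(z, X) = X**2 + 58 = 58 + X**2)
B = 1752 (B = 12252 - 10500 = 1752)
v(-45, f - 1*2) + B = (58 + (66 - 1*2)**2) + 1752 = (58 + (66 - 2)**2) + 1752 = (58 + 64**2) + 1752 = (58 + 4096) + 1752 = 4154 + 1752 = 5906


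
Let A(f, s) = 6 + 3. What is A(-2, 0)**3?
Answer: 729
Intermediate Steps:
A(f, s) = 9
A(-2, 0)**3 = 9**3 = 729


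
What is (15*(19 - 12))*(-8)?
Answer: -840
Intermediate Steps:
(15*(19 - 12))*(-8) = (15*7)*(-8) = 105*(-8) = -840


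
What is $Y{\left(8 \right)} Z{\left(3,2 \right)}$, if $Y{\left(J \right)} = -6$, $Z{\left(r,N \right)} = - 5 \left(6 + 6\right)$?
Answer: $360$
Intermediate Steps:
$Z{\left(r,N \right)} = -60$ ($Z{\left(r,N \right)} = \left(-5\right) 12 = -60$)
$Y{\left(8 \right)} Z{\left(3,2 \right)} = \left(-6\right) \left(-60\right) = 360$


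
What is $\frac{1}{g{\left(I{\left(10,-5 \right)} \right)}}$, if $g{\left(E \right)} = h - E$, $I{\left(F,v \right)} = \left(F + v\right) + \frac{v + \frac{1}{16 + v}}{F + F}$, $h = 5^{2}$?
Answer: $\frac{110}{2227} \approx 0.049394$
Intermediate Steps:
$h = 25$
$I{\left(F,v \right)} = F + v + \frac{v + \frac{1}{16 + v}}{2 F}$ ($I{\left(F,v \right)} = \left(F + v\right) + \frac{v + \frac{1}{16 + v}}{2 F} = F + v + \frac{v + \frac{1}{16 + v}}{2 F}$)
$g{\left(E \right)} = 25 - E$
$\frac{1}{g{\left(I{\left(10,-5 \right)} \right)}} = \frac{1}{25 - \frac{\frac{1}{2} + \frac{\left(-5\right)^{2}}{2} + 8 \left(-5\right) + 16 \cdot 10^{2} + 10 \left(-5\right)^{2} - 5 \cdot 10^{2} + 16 \cdot 10 \left(-5\right)}{10 \left(16 - 5\right)}} = \frac{1}{25 - \frac{\frac{1}{2} + \frac{1}{2} \cdot 25 - 40 + 16 \cdot 100 + 10 \cdot 25 - 500 - 800}{10 \cdot 11}} = \frac{1}{25 - \frac{1}{10} \cdot \frac{1}{11} \left(\frac{1}{2} + \frac{25}{2} - 40 + 1600 + 250 - 500 - 800\right)} = \frac{1}{25 - \frac{1}{10} \cdot \frac{1}{11} \cdot 523} = \frac{1}{25 - \frac{523}{110}} = \frac{1}{\frac{2227}{110}} = \frac{110}{2227}$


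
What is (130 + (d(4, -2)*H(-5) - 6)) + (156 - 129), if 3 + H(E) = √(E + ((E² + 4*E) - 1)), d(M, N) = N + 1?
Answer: 154 - I ≈ 154.0 - 1.0*I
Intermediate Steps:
d(M, N) = 1 + N
H(E) = -3 + √(-1 + E² + 5*E) (H(E) = -3 + √(E + ((E² + 4*E) - 1)) = -3 + √(E + (-1 + E² + 4*E)) = -3 + √(-1 + E² + 5*E))
(130 + (d(4, -2)*H(-5) - 6)) + (156 - 129) = (130 + ((1 - 2)*(-3 + √(-1 + (-5)² + 5*(-5))) - 6)) + (156 - 129) = (130 + (-(-3 + √(-1 + 25 - 25)) - 6)) + 27 = (130 + (-(-3 + √(-1)) - 6)) + 27 = (130 + (-(-3 + I) - 6)) + 27 = (130 + ((3 - I) - 6)) + 27 = (130 + (-3 - I)) + 27 = (127 - I) + 27 = 154 - I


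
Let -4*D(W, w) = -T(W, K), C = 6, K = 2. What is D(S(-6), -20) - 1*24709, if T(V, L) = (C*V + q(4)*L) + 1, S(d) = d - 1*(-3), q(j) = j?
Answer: -98845/4 ≈ -24711.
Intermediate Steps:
S(d) = 3 + d (S(d) = d + 3 = 3 + d)
T(V, L) = 1 + 4*L + 6*V (T(V, L) = (6*V + 4*L) + 1 = (4*L + 6*V) + 1 = 1 + 4*L + 6*V)
D(W, w) = 9/4 + 3*W/2 (D(W, w) = -(-1)*(1 + 4*2 + 6*W)/4 = -(-1)*(1 + 8 + 6*W)/4 = -(-1)*(9 + 6*W)/4 = -(-9 - 6*W)/4 = 9/4 + 3*W/2)
D(S(-6), -20) - 1*24709 = (9/4 + 3*(3 - 6)/2) - 1*24709 = (9/4 + (3/2)*(-3)) - 24709 = (9/4 - 9/2) - 24709 = -9/4 - 24709 = -98845/4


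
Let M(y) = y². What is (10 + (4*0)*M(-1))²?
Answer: 100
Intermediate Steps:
(10 + (4*0)*M(-1))² = (10 + (4*0)*(-1)²)² = (10 + 0*1)² = (10 + 0)² = 10² = 100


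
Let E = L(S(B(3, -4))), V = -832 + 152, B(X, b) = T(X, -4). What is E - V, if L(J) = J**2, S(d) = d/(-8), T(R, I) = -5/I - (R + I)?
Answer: 696401/1024 ≈ 680.08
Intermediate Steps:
T(R, I) = -I - R - 5/I (T(R, I) = -5/I - (I + R) = -5/I + (-I - R) = -I - R - 5/I)
B(X, b) = 21/4 - X (B(X, b) = -1*(-4) - X - 5/(-4) = 4 - X - 5*(-1/4) = 4 - X + 5/4 = 21/4 - X)
V = -680
S(d) = -d/8 (S(d) = d*(-1/8) = -d/8)
E = 81/1024 (E = (-(21/4 - 1*3)/8)**2 = (-(21/4 - 3)/8)**2 = (-1/8*9/4)**2 = (-9/32)**2 = 81/1024 ≈ 0.079102)
E - V = 81/1024 - 1*(-680) = 81/1024 + 680 = 696401/1024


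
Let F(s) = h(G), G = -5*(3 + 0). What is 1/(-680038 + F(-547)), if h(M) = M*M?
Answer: -1/679813 ≈ -1.4710e-6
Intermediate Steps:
G = -15 (G = -5*3 = -15)
h(M) = M**2
F(s) = 225 (F(s) = (-15)**2 = 225)
1/(-680038 + F(-547)) = 1/(-680038 + 225) = 1/(-679813) = -1/679813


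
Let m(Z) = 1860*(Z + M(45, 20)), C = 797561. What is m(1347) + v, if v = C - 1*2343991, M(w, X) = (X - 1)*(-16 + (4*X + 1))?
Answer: 3256090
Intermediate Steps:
M(w, X) = (-1 + X)*(-15 + 4*X) (M(w, X) = (-1 + X)*(-16 + (1 + 4*X)) = (-1 + X)*(-15 + 4*X))
m(Z) = 2297100 + 1860*Z (m(Z) = 1860*(Z + (15 - 19*20 + 4*20²)) = 1860*(Z + (15 - 380 + 4*400)) = 1860*(Z + (15 - 380 + 1600)) = 1860*(Z + 1235) = 1860*(1235 + Z) = 2297100 + 1860*Z)
v = -1546430 (v = 797561 - 1*2343991 = 797561 - 2343991 = -1546430)
m(1347) + v = (2297100 + 1860*1347) - 1546430 = (2297100 + 2505420) - 1546430 = 4802520 - 1546430 = 3256090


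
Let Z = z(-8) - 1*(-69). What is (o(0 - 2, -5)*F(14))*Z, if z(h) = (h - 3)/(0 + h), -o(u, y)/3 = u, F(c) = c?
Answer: 11823/2 ≈ 5911.5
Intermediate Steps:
o(u, y) = -3*u
z(h) = (-3 + h)/h
Z = 563/8 (Z = (-3 - 8)/(-8) - 1*(-69) = -⅛*(-11) + 69 = 11/8 + 69 = 563/8 ≈ 70.375)
(o(0 - 2, -5)*F(14))*Z = (-3*(0 - 2)*14)*(563/8) = (-3*(-2)*14)*(563/8) = (6*14)*(563/8) = 84*(563/8) = 11823/2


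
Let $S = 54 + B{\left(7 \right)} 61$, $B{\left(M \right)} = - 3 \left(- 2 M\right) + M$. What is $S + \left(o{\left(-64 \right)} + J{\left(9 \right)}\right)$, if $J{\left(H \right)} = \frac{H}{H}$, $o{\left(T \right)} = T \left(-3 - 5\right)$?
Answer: $3556$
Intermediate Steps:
$o{\left(T \right)} = - 8 T$ ($o{\left(T \right)} = T \left(-8\right) = - 8 T$)
$J{\left(H \right)} = 1$
$B{\left(M \right)} = 7 M$ ($B{\left(M \right)} = 6 M + M = 7 M$)
$S = 3043$ ($S = 54 + 7 \cdot 7 \cdot 61 = 54 + 49 \cdot 61 = 54 + 2989 = 3043$)
$S + \left(o{\left(-64 \right)} + J{\left(9 \right)}\right) = 3043 + \left(\left(-8\right) \left(-64\right) + 1\right) = 3043 + \left(512 + 1\right) = 3043 + 513 = 3556$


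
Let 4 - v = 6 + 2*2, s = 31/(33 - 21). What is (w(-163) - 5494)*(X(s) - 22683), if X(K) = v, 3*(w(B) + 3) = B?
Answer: 125954202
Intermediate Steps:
s = 31/12 ≈ 2.5833
v = -6 (v = 4 - (6 + 2*2) = 4 - (6 + 4) = 4 - 1*10 = 4 - 10 = -6)
w(B) = -3 + B/3
X(K) = -6
(w(-163) - 5494)*(X(s) - 22683) = ((-3 + (⅓)*(-163)) - 5494)*(-6 - 22683) = ((-3 - 163/3) - 5494)*(-22689) = (-172/3 - 5494)*(-22689) = -16654/3*(-22689) = 125954202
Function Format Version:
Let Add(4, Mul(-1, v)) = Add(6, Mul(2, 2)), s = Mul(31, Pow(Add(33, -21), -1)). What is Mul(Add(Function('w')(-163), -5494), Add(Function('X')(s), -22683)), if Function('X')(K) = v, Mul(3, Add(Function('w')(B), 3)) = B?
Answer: 125954202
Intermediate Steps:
s = Rational(31, 12) (s = Mul(31, Pow(12, -1)) = Mul(31, Rational(1, 12)) = Rational(31, 12) ≈ 2.5833)
v = -6 (v = Add(4, Mul(-1, Add(6, Mul(2, 2)))) = Add(4, Mul(-1, Add(6, 4))) = Add(4, Mul(-1, 10)) = Add(4, -10) = -6)
Function('w')(B) = Add(-3, Mul(Rational(1, 3), B))
Function('X')(K) = -6
Mul(Add(Function('w')(-163), -5494), Add(Function('X')(s), -22683)) = Mul(Add(Add(-3, Mul(Rational(1, 3), -163)), -5494), Add(-6, -22683)) = Mul(Add(Add(-3, Rational(-163, 3)), -5494), -22689) = Mul(Add(Rational(-172, 3), -5494), -22689) = Mul(Rational(-16654, 3), -22689) = 125954202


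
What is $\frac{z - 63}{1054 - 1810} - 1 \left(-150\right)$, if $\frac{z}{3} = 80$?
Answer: $\frac{37741}{252} \approx 149.77$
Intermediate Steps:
$z = 240$ ($z = 3 \cdot 80 = 240$)
$\frac{z - 63}{1054 - 1810} - 1 \left(-150\right) = \frac{240 - 63}{1054 - 1810} - 1 \left(-150\right) = \frac{177}{-756} - -150 = 177 \left(- \frac{1}{756}\right) + 150 = - \frac{59}{252} + 150 = \frac{37741}{252}$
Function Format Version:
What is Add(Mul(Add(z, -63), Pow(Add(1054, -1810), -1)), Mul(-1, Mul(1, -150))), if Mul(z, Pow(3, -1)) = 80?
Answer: Rational(37741, 252) ≈ 149.77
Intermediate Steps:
z = 240 (z = Mul(3, 80) = 240)
Add(Mul(Add(z, -63), Pow(Add(1054, -1810), -1)), Mul(-1, Mul(1, -150))) = Add(Mul(Add(240, -63), Pow(Add(1054, -1810), -1)), Mul(-1, Mul(1, -150))) = Add(Mul(177, Pow(-756, -1)), Mul(-1, -150)) = Add(Mul(177, Rational(-1, 756)), 150) = Add(Rational(-59, 252), 150) = Rational(37741, 252)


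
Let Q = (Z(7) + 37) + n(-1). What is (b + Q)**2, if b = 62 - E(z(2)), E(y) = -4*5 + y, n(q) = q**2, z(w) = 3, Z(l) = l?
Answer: 15376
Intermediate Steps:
E(y) = -20 + y
Q = 45 (Q = (7 + 37) + (-1)**2 = 44 + 1 = 45)
b = 79 (b = 62 - (-20 + 3) = 62 - 1*(-17) = 62 + 17 = 79)
(b + Q)**2 = (79 + 45)**2 = 124**2 = 15376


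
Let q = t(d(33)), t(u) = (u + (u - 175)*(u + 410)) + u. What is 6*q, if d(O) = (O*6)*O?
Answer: 265019784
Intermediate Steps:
d(O) = 6*O**2 (d(O) = (6*O)*O = 6*O**2)
t(u) = 2*u + (-175 + u)*(410 + u) (t(u) = (u + (-175 + u)*(410 + u)) + u = 2*u + (-175 + u)*(410 + u))
q = 44169964 (q = -71750 + (6*33**2)**2 + 237*(6*33**2) = -71750 + (6*1089)**2 + 237*(6*1089) = -71750 + 6534**2 + 237*6534 = -71750 + 42693156 + 1548558 = 44169964)
6*q = 6*44169964 = 265019784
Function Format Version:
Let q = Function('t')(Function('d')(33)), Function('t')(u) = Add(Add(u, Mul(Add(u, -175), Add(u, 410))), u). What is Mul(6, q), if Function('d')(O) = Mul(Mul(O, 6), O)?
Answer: 265019784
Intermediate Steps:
Function('d')(O) = Mul(6, Pow(O, 2)) (Function('d')(O) = Mul(Mul(6, O), O) = Mul(6, Pow(O, 2)))
Function('t')(u) = Add(Mul(2, u), Mul(Add(-175, u), Add(410, u))) (Function('t')(u) = Add(Add(u, Mul(Add(-175, u), Add(410, u))), u) = Add(Mul(2, u), Mul(Add(-175, u), Add(410, u))))
q = 44169964 (q = Add(-71750, Pow(Mul(6, Pow(33, 2)), 2), Mul(237, Mul(6, Pow(33, 2)))) = Add(-71750, Pow(Mul(6, 1089), 2), Mul(237, Mul(6, 1089))) = Add(-71750, Pow(6534, 2), Mul(237, 6534)) = Add(-71750, 42693156, 1548558) = 44169964)
Mul(6, q) = Mul(6, 44169964) = 265019784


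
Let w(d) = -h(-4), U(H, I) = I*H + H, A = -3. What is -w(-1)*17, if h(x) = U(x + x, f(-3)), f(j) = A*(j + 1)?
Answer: -952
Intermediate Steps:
f(j) = -3 - 3*j (f(j) = -3*(j + 1) = -3*(1 + j) = -3 - 3*j)
U(H, I) = H + H*I (U(H, I) = H*I + H = H + H*I)
h(x) = 14*x (h(x) = (x + x)*(1 + (-3 - 3*(-3))) = (2*x)*(1 + (-3 + 9)) = (2*x)*(1 + 6) = (2*x)*7 = 14*x)
w(d) = 56 (w(d) = -14*(-4) = -1*(-56) = 56)
-w(-1)*17 = -1*56*17 = -56*17 = -952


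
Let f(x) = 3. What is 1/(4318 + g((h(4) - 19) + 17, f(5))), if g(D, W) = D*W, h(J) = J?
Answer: 1/4324 ≈ 0.00023127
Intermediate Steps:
1/(4318 + g((h(4) - 19) + 17, f(5))) = 1/(4318 + ((4 - 19) + 17)*3) = 1/(4318 + (-15 + 17)*3) = 1/(4318 + 2*3) = 1/(4318 + 6) = 1/4324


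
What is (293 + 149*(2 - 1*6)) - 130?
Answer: -433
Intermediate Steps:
(293 + 149*(2 - 1*6)) - 130 = (293 + 149*(2 - 6)) - 130 = (293 + 149*(-4)) - 130 = (293 - 596) - 130 = -303 - 130 = -433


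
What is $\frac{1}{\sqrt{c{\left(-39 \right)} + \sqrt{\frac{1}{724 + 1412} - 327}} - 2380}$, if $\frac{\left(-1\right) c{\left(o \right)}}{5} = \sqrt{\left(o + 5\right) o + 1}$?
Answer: $\frac{534}{-1270920 + \sqrt{267} \sqrt{- 5340 \sqrt{1327} + i \sqrt{372983514}}} \approx -0.00042027 - 2.3868 \cdot 10^{-6} i$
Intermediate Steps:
$c{\left(o \right)} = - 5 \sqrt{1 + o \left(5 + o\right)}$ ($c{\left(o \right)} = - 5 \sqrt{\left(o + 5\right) o + 1} = - 5 \sqrt{\left(5 + o\right) o + 1} = - 5 \sqrt{o \left(5 + o\right) + 1} = - 5 \sqrt{1 + o \left(5 + o\right)}$)
$\frac{1}{\sqrt{c{\left(-39 \right)} + \sqrt{\frac{1}{724 + 1412} - 327}} - 2380} = \frac{1}{\sqrt{- 5 \sqrt{1 + \left(-39\right)^{2} + 5 \left(-39\right)} + \sqrt{\frac{1}{724 + 1412} - 327}} - 2380} = \frac{1}{\sqrt{- 5 \sqrt{1 + 1521 - 195} + \sqrt{\frac{1}{2136} - 327}} - 2380} = \frac{1}{\sqrt{- 5 \sqrt{1327} + \sqrt{\frac{1}{2136} - 327}} - 2380} = \frac{1}{\sqrt{- 5 \sqrt{1327} + \sqrt{- \frac{698471}{2136}}} - 2380} = \frac{1}{\sqrt{- 5 \sqrt{1327} + \frac{i \sqrt{372983514}}{1068}} - 2380} = \frac{1}{-2380 + \sqrt{- 5 \sqrt{1327} + \frac{i \sqrt{372983514}}{1068}}}$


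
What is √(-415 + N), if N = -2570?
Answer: I*√2985 ≈ 54.635*I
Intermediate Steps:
√(-415 + N) = √(-415 - 2570) = √(-2985) = I*√2985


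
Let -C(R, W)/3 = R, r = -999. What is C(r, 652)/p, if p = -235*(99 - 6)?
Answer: -999/7285 ≈ -0.13713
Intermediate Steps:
C(R, W) = -3*R
p = -21855 (p = -235*93 = -21855)
C(r, 652)/p = -3*(-999)/(-21855) = 2997*(-1/21855) = -999/7285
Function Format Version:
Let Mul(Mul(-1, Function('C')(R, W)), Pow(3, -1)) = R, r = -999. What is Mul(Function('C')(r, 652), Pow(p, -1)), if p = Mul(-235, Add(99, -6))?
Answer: Rational(-999, 7285) ≈ -0.13713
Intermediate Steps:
Function('C')(R, W) = Mul(-3, R)
p = -21855 (p = Mul(-235, 93) = -21855)
Mul(Function('C')(r, 652), Pow(p, -1)) = Mul(Mul(-3, -999), Pow(-21855, -1)) = Mul(2997, Rational(-1, 21855)) = Rational(-999, 7285)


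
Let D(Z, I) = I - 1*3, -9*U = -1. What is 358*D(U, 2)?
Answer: -358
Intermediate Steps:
U = ⅑ (U = -⅑*(-1) = ⅑ ≈ 0.11111)
D(Z, I) = -3 + I (D(Z, I) = I - 3 = -3 + I)
358*D(U, 2) = 358*(-3 + 2) = 358*(-1) = -358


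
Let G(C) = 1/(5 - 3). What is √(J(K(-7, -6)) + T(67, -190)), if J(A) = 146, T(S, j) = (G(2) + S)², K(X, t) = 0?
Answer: √18809/2 ≈ 68.573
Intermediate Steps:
G(C) = ½ (G(C) = 1/2 = ½)
T(S, j) = (½ + S)²
√(J(K(-7, -6)) + T(67, -190)) = √(146 + (1 + 2*67)²/4) = √(146 + (1 + 134)²/4) = √(146 + (¼)*135²) = √(146 + (¼)*18225) = √(146 + 18225/4) = √(18809/4) = √18809/2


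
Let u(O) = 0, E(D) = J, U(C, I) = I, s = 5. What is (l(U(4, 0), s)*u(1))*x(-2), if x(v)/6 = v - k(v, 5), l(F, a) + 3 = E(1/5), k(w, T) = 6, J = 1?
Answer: 0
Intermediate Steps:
E(D) = 1
l(F, a) = -2 (l(F, a) = -3 + 1 = -2)
x(v) = -36 + 6*v (x(v) = 6*(v - 1*6) = 6*(v - 6) = 6*(-6 + v) = -36 + 6*v)
(l(U(4, 0), s)*u(1))*x(-2) = (-2*0)*(-36 + 6*(-2)) = 0*(-36 - 12) = 0*(-48) = 0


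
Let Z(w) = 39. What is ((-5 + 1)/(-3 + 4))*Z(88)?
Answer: -156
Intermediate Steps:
((-5 + 1)/(-3 + 4))*Z(88) = ((-5 + 1)/(-3 + 4))*39 = -4/1*39 = -4*1*39 = -4*39 = -156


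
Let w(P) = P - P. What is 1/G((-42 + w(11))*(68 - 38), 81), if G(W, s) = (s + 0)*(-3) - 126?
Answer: -1/369 ≈ -0.0027100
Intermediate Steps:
w(P) = 0
G(W, s) = -126 - 3*s (G(W, s) = s*(-3) - 126 = -3*s - 126 = -126 - 3*s)
1/G((-42 + w(11))*(68 - 38), 81) = 1/(-126 - 3*81) = 1/(-126 - 243) = 1/(-369) = -1/369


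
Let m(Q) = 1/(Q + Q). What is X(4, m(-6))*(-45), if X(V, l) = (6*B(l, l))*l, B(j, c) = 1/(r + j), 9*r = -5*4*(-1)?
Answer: 810/77 ≈ 10.519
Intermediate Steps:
r = 20/9 (r = (-5*4*(-1))/9 = (-20*(-1))/9 = (1/9)*20 = 20/9 ≈ 2.2222)
B(j, c) = 1/(20/9 + j)
m(Q) = 1/(2*Q)
X(V, l) = 54*l/(20 + 9*l) (X(V, l) = (6*(9/(20 + 9*l)))*l = (54/(20 + 9*l))*l = 54*l/(20 + 9*l))
X(4, m(-6))*(-45) = (54*((1/2)/(-6))/(20 + 9*((1/2)/(-6))))*(-45) = (54*((1/2)*(-1/6))/(20 + 9*((1/2)*(-1/6))))*(-45) = (54*(-1/12)/(20 + 9*(-1/12)))*(-45) = (54*(-1/12)/(20 - 3/4))*(-45) = (54*(-1/12)/(77/4))*(-45) = (54*(-1/12)*(4/77))*(-45) = -18/77*(-45) = 810/77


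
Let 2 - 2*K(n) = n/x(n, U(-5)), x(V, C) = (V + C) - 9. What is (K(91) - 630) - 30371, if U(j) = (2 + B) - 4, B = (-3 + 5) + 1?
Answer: -5146091/166 ≈ -31001.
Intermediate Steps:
B = 3 (B = 2 + 1 = 3)
U(j) = 1 (U(j) = (2 + 3) - 4 = 5 - 4 = 1)
x(V, C) = -9 + C + V (x(V, C) = (C + V) - 9 = -9 + C + V)
K(n) = 1 - n/(2*(-8 + n)) (K(n) = 1 - n/(2*(-9 + 1 + n)) = 1 - n/(2*(-8 + n)))
(K(91) - 630) - 30371 = ((-16 + 91)/(2*(-8 + 91)) - 630) - 30371 = ((½)*75/83 - 630) - 30371 = ((½)*(1/83)*75 - 630) - 30371 = (75/166 - 630) - 30371 = -104505/166 - 30371 = -5146091/166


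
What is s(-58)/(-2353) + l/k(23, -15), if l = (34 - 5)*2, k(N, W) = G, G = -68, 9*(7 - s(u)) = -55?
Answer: -618145/720018 ≈ -0.85851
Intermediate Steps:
s(u) = 118/9 (s(u) = 7 - ⅑*(-55) = 7 + 55/9 = 118/9)
k(N, W) = -68
l = 58 (l = 29*2 = 58)
s(-58)/(-2353) + l/k(23, -15) = (118/9)/(-2353) + 58/(-68) = (118/9)*(-1/2353) + 58*(-1/68) = -118/21177 - 29/34 = -618145/720018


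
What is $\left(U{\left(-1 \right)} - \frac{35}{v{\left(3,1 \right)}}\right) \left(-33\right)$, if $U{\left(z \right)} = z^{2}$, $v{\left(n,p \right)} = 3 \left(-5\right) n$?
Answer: $- \frac{176}{3} \approx -58.667$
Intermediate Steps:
$v{\left(n,p \right)} = - 15 n$
$\left(U{\left(-1 \right)} - \frac{35}{v{\left(3,1 \right)}}\right) \left(-33\right) = \left(\left(-1\right)^{2} - \frac{35}{\left(-15\right) 3}\right) \left(-33\right) = \left(1 - \frac{35}{-45}\right) \left(-33\right) = \left(1 - - \frac{7}{9}\right) \left(-33\right) = \left(1 + \frac{7}{9}\right) \left(-33\right) = \frac{16}{9} \left(-33\right) = - \frac{176}{3}$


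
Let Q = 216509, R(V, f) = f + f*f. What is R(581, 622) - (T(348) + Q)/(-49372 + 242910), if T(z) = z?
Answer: 74996919371/193538 ≈ 3.8751e+5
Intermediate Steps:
R(V, f) = f + f²
R(581, 622) - (T(348) + Q)/(-49372 + 242910) = 622*(1 + 622) - (348 + 216509)/(-49372 + 242910) = 622*623 - 216857/193538 = 387506 - 216857/193538 = 74996919371/193538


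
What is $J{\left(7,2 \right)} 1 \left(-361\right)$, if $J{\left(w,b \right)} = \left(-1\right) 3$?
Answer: $1083$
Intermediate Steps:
$J{\left(w,b \right)} = -3$
$J{\left(7,2 \right)} 1 \left(-361\right) = \left(-3\right) 1 \left(-361\right) = \left(-3\right) \left(-361\right) = 1083$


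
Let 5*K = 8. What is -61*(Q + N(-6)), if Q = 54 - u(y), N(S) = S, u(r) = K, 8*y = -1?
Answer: -14152/5 ≈ -2830.4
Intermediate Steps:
y = -⅛ (y = (⅛)*(-1) = -⅛ ≈ -0.12500)
K = 8/5 (K = (⅕)*8 = 8/5 ≈ 1.6000)
u(r) = 8/5
Q = 262/5 (Q = 54 - 1*8/5 = 54 - 8/5 = 262/5 ≈ 52.400)
-61*(Q + N(-6)) = -61*(262/5 - 6) = -61*232/5 = -14152/5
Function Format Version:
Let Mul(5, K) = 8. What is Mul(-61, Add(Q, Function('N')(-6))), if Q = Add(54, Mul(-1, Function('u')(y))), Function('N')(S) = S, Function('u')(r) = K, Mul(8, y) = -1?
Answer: Rational(-14152, 5) ≈ -2830.4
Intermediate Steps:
y = Rational(-1, 8) (y = Mul(Rational(1, 8), -1) = Rational(-1, 8) ≈ -0.12500)
K = Rational(8, 5) (K = Mul(Rational(1, 5), 8) = Rational(8, 5) ≈ 1.6000)
Function('u')(r) = Rational(8, 5)
Q = Rational(262, 5) (Q = Add(54, Mul(-1, Rational(8, 5))) = Add(54, Rational(-8, 5)) = Rational(262, 5) ≈ 52.400)
Mul(-61, Add(Q, Function('N')(-6))) = Mul(-61, Add(Rational(262, 5), -6)) = Mul(-61, Rational(232, 5)) = Rational(-14152, 5)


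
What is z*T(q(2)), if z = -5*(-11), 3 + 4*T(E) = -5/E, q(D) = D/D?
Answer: -110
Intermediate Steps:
q(D) = 1
T(E) = -¾ - 5/(4*E) (T(E) = -¾ + (-5/E)/4 = -¾ - 5/(4*E))
z = 55
z*T(q(2)) = 55*((¼)*(-5 - 3*1)/1) = 55*((¼)*1*(-5 - 3)) = 55*((¼)*1*(-8)) = 55*(-2) = -110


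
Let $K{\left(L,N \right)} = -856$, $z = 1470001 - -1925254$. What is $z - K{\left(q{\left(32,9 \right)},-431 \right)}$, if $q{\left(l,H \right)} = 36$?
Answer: $3396111$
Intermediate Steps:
$z = 3395255$ ($z = 1470001 + 1925254 = 3395255$)
$z - K{\left(q{\left(32,9 \right)},-431 \right)} = 3395255 - -856 = 3395255 + 856 = 3396111$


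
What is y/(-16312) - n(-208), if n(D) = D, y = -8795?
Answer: 3401691/16312 ≈ 208.54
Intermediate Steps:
y/(-16312) - n(-208) = -8795/(-16312) - 1*(-208) = -8795*(-1/16312) + 208 = 8795/16312 + 208 = 3401691/16312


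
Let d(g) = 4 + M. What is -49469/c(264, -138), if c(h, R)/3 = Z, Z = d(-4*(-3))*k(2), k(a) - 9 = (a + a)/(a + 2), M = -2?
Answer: -49469/60 ≈ -824.48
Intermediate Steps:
d(g) = 2 (d(g) = 4 - 2 = 2)
k(a) = 9 + 2*a/(2 + a) (k(a) = 9 + (a + a)/(a + 2) = 9 + (2*a)/(2 + a) = 9 + 2*a/(2 + a))
Z = 20 (Z = 2*((18 + 11*2)/(2 + 2)) = 2*((18 + 22)/4) = 2*((¼)*40) = 2*10 = 20)
c(h, R) = 60 (c(h, R) = 3*20 = 60)
-49469/c(264, -138) = -49469/60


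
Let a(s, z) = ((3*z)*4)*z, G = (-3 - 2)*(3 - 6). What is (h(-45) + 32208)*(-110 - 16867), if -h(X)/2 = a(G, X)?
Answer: 278286984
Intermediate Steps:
G = 15 (G = -5*(-3) = 15)
a(s, z) = 12*z² (a(s, z) = (12*z)*z = 12*z²)
h(X) = -24*X²
(h(-45) + 32208)*(-110 - 16867) = (-24*(-45)² + 32208)*(-110 - 16867) = (-24*2025 + 32208)*(-16977) = (-48600 + 32208)*(-16977) = -16392*(-16977) = 278286984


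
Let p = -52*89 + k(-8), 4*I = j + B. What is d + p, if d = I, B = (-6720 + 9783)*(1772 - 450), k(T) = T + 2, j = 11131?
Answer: 4041881/4 ≈ 1.0105e+6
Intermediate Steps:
k(T) = 2 + T
B = 4049286 (B = 3063*1322 = 4049286)
I = 4060417/4 (I = (11131 + 4049286)/4 = (1/4)*4060417 = 4060417/4 ≈ 1.0151e+6)
p = -4634 (p = -52*89 + (2 - 8) = -4628 - 6 = -4634)
d = 4060417/4 ≈ 1.0151e+6
d + p = 4060417/4 - 4634 = 4041881/4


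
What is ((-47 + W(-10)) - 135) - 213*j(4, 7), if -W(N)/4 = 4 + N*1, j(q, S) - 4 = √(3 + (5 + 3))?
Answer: -1010 - 213*√11 ≈ -1716.4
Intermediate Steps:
j(q, S) = 4 + √11 (j(q, S) = 4 + √(3 + (5 + 3)) = 4 + √(3 + 8) = 4 + √11)
W(N) = -16 - 4*N (W(N) = -4*(4 + N*1) = -4*(4 + N) = -16 - 4*N)
((-47 + W(-10)) - 135) - 213*j(4, 7) = ((-47 + (-16 - 4*(-10))) - 135) - 213*(4 + √11) = ((-47 + (-16 + 40)) - 135) + (-852 - 213*√11) = ((-47 + 24) - 135) + (-852 - 213*√11) = (-23 - 135) + (-852 - 213*√11) = -158 + (-852 - 213*√11) = -1010 - 213*√11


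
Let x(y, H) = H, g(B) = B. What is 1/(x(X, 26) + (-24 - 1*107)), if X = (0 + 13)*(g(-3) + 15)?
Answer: -1/105 ≈ -0.0095238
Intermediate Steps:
X = 156 (X = (0 + 13)*(-3 + 15) = 13*12 = 156)
1/(x(X, 26) + (-24 - 1*107)) = 1/(26 + (-24 - 1*107)) = 1/(26 + (-24 - 107)) = 1/(26 - 131) = 1/(-105) = -1/105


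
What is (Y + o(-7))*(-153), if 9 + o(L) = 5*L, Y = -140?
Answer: 28152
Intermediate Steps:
o(L) = -9 + 5*L
(Y + o(-7))*(-153) = (-140 + (-9 + 5*(-7)))*(-153) = (-140 + (-9 - 35))*(-153) = (-140 - 44)*(-153) = -184*(-153) = 28152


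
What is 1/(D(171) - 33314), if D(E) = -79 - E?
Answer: -1/33564 ≈ -2.9794e-5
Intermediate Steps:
1/(D(171) - 33314) = 1/((-79 - 1*171) - 33314) = 1/((-79 - 171) - 33314) = 1/(-250 - 33314) = 1/(-33564) = -1/33564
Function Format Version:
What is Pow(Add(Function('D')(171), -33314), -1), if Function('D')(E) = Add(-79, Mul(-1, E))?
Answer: Rational(-1, 33564) ≈ -2.9794e-5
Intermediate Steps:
Pow(Add(Function('D')(171), -33314), -1) = Pow(Add(Add(-79, Mul(-1, 171)), -33314), -1) = Pow(Add(Add(-79, -171), -33314), -1) = Pow(Add(-250, -33314), -1) = Pow(-33564, -1) = Rational(-1, 33564)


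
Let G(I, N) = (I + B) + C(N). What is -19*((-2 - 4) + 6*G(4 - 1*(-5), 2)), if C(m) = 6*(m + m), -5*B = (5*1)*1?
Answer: -3534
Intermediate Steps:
B = -1 (B = -5*1/5 = -1 ≈ -1.0000)
C(m) = 12*m (C(m) = 6*(2*m) = 12*m)
G(I, N) = -1 + I + 12*N (G(I, N) = (I - 1) + 12*N = (-1 + I) + 12*N = -1 + I + 12*N)
-19*((-2 - 4) + 6*G(4 - 1*(-5), 2)) = -19*((-2 - 4) + 6*(-1 + (4 - 1*(-5)) + 12*2)) = -19*(-6 + 6*(-1 + (4 + 5) + 24)) = -19*(-6 + 6*(-1 + 9 + 24)) = -19*(-6 + 6*32) = -19*(-6 + 192) = -19*186 = -3534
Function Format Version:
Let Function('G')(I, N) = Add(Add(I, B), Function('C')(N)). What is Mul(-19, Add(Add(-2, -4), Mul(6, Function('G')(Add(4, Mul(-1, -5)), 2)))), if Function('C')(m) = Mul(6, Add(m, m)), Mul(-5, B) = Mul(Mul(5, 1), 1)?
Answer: -3534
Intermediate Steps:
B = -1 (B = Mul(Rational(-1, 5), Mul(Mul(5, 1), 1)) = Mul(Rational(-1, 5), Mul(5, 1)) = Mul(Rational(-1, 5), 5) = -1)
Function('C')(m) = Mul(12, m) (Function('C')(m) = Mul(6, Mul(2, m)) = Mul(12, m))
Function('G')(I, N) = Add(-1, I, Mul(12, N)) (Function('G')(I, N) = Add(Add(I, -1), Mul(12, N)) = Add(Add(-1, I), Mul(12, N)) = Add(-1, I, Mul(12, N)))
Mul(-19, Add(Add(-2, -4), Mul(6, Function('G')(Add(4, Mul(-1, -5)), 2)))) = Mul(-19, Add(Add(-2, -4), Mul(6, Add(-1, Add(4, Mul(-1, -5)), Mul(12, 2))))) = Mul(-19, Add(-6, Mul(6, Add(-1, Add(4, 5), 24)))) = Mul(-19, Add(-6, Mul(6, Add(-1, 9, 24)))) = Mul(-19, Add(-6, Mul(6, 32))) = Mul(-19, Add(-6, 192)) = Mul(-19, 186) = -3534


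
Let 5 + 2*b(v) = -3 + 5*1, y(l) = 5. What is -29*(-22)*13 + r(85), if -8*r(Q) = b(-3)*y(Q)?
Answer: 132719/16 ≈ 8294.9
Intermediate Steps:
b(v) = -3/2 (b(v) = -5/2 + (-3 + 5*1)/2 = -5/2 + (-3 + 5)/2 = -5/2 + (½)*2 = -5/2 + 1 = -3/2)
r(Q) = 15/16 (r(Q) = -(-3)*5/16 = -⅛*(-15/2) = 15/16)
-29*(-22)*13 + r(85) = -29*(-22)*13 + 15/16 = 638*13 + 15/16 = 8294 + 15/16 = 132719/16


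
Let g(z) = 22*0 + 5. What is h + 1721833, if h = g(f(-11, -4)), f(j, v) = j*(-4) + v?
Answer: 1721838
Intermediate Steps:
f(j, v) = v - 4*j (f(j, v) = -4*j + v = v - 4*j)
g(z) = 5 (g(z) = 0 + 5 = 5)
h = 5
h + 1721833 = 5 + 1721833 = 1721838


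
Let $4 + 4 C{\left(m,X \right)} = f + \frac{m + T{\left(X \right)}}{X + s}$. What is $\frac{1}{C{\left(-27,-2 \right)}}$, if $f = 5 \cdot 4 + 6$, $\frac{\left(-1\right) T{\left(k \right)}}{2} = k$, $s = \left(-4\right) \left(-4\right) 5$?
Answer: $\frac{312}{1693} \approx 0.18429$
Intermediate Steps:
$s = 80$ ($s = 16 \cdot 5 = 80$)
$T{\left(k \right)} = - 2 k$
$f = 26$ ($f = 20 + 6 = 26$)
$C{\left(m,X \right)} = \frac{11}{2} + \frac{m - 2 X}{4 \left(80 + X\right)}$ ($C{\left(m,X \right)} = -1 + \frac{26 + \frac{m - 2 X}{X + 80}}{4} = -1 + \frac{26 + \frac{m - 2 X}{80 + X}}{4} = -1 + \left(\frac{13}{2} + \frac{m - 2 X}{4 \left(80 + X\right)}\right) = \frac{11}{2} + \frac{m - 2 X}{4 \left(80 + X\right)}$)
$\frac{1}{C{\left(-27,-2 \right)}} = \frac{1}{\frac{1}{4} \frac{1}{80 - 2} \left(1760 - 27 + 20 \left(-2\right)\right)} = \frac{1}{\frac{1}{4} \cdot \frac{1}{78} \left(1760 - 27 - 40\right)} = \frac{1}{\frac{1}{4} \cdot \frac{1}{78} \cdot 1693} = \frac{1}{\frac{1693}{312}} = \frac{312}{1693}$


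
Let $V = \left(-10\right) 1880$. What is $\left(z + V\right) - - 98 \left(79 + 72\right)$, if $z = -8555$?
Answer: $-12557$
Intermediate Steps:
$V = -18800$
$\left(z + V\right) - - 98 \left(79 + 72\right) = \left(-8555 - 18800\right) - - 98 \left(79 + 72\right) = -27355 - \left(-98\right) 151 = -27355 - -14798 = -27355 + 14798 = -12557$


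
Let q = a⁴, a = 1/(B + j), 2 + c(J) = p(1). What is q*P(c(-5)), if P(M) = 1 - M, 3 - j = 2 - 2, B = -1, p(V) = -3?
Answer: 3/8 ≈ 0.37500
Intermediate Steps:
j = 3 (j = 3 - (2 - 2) = 3 - 1*0 = 3 + 0 = 3)
c(J) = -5 (c(J) = -2 - 3 = -5)
a = ½ (a = 1/(-1 + 3) = 1/2 = ½ ≈ 0.50000)
q = 1/16 (q = (½)⁴ = 1/16 ≈ 0.062500)
q*P(c(-5)) = (1 - 1*(-5))/16 = (1 + 5)/16 = (1/16)*6 = 3/8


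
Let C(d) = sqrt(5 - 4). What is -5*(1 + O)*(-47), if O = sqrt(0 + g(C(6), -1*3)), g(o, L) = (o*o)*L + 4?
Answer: 470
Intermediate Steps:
C(d) = 1 (C(d) = sqrt(1) = 1)
g(o, L) = 4 + L*o**2 (g(o, L) = o**2*L + 4 = L*o**2 + 4 = 4 + L*o**2)
O = 1 (O = sqrt(0 + (4 - 1*3*1**2)) = sqrt(0 + (4 - 3*1)) = sqrt(0 + (4 - 3)) = sqrt(0 + 1) = sqrt(1) = 1)
-5*(1 + O)*(-47) = -5*(1 + 1)*(-47) = -5*2*(-47) = -10*(-47) = 470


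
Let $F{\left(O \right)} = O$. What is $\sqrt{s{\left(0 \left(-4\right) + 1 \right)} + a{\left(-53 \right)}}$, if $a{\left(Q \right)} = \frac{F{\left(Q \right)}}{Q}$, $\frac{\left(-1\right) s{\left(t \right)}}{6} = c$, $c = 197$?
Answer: $i \sqrt{1181} \approx 34.366 i$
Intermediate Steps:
$s{\left(t \right)} = -1182$ ($s{\left(t \right)} = \left(-6\right) 197 = -1182$)
$a{\left(Q \right)} = 1$ ($a{\left(Q \right)} = \frac{Q}{Q} = 1$)
$\sqrt{s{\left(0 \left(-4\right) + 1 \right)} + a{\left(-53 \right)}} = \sqrt{-1182 + 1} = \sqrt{-1181} = i \sqrt{1181}$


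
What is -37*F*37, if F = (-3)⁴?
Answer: -110889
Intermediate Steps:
F = 81
-37*F*37 = -37*81*37 = -2997*37 = -110889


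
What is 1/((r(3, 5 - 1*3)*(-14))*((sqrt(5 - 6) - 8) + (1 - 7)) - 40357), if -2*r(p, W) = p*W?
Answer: -40945/1676494789 - 42*I/1676494789 ≈ -2.4423e-5 - 2.5052e-8*I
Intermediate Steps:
r(p, W) = -W*p/2 (r(p, W) = -p*W/2 = -W*p/2)
1/((r(3, 5 - 1*3)*(-14))*((sqrt(5 - 6) - 8) + (1 - 7)) - 40357) = 1/((-1/2*(5 - 1*3)*3*(-14))*((sqrt(5 - 6) - 8) + (1 - 7)) - 40357) = 1/((-1/2*(5 - 3)*3*(-14))*((sqrt(-1) - 8) - 6) - 40357) = 1/((-1/2*2*3*(-14))*((I - 8) - 6) - 40357) = 1/((-3*(-14))*((-8 + I) - 6) - 40357) = 1/(42*(-14 + I) - 40357) = 1/((-588 + 42*I) - 40357) = 1/(-40945 + 42*I) = (-40945 - 42*I)/1676494789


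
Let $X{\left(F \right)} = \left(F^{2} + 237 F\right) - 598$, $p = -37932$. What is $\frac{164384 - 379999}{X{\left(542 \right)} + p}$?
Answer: $- \frac{215615}{383688} \approx -0.56195$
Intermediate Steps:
$X{\left(F \right)} = -598 + F^{2} + 237 F$
$\frac{164384 - 379999}{X{\left(542 \right)} + p} = \frac{164384 - 379999}{\left(-598 + 542^{2} + 237 \cdot 542\right) - 37932} = - \frac{215615}{\left(-598 + 293764 + 128454\right) - 37932} = - \frac{215615}{421620 - 37932} = - \frac{215615}{383688}$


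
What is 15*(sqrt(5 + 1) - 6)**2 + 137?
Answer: 767 - 180*sqrt(6) ≈ 326.09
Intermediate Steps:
15*(sqrt(5 + 1) - 6)**2 + 137 = 15*(sqrt(6) - 6)**2 + 137 = 15*(-6 + sqrt(6))**2 + 137 = 137 + 15*(-6 + sqrt(6))**2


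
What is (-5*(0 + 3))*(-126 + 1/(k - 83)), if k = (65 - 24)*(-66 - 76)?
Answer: 2232093/1181 ≈ 1890.0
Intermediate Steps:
k = -5822 (k = 41*(-142) = -5822)
(-5*(0 + 3))*(-126 + 1/(k - 83)) = (-5*(0 + 3))*(-126 + 1/(-5822 - 83)) = (-5*3)*(-126 + 1/(-5905)) = -15*(-126 - 1/5905) = -15*(-744031/5905) = 2232093/1181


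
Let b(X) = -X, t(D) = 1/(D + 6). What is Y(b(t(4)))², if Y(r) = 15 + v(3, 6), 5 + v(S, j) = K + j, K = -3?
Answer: 169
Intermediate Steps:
v(S, j) = -8 + j (v(S, j) = -5 + (-3 + j) = -8 + j)
t(D) = 1/(6 + D)
Y(r) = 13 (Y(r) = 15 + (-8 + 6) = 15 - 2 = 13)
Y(b(t(4)))² = 13² = 169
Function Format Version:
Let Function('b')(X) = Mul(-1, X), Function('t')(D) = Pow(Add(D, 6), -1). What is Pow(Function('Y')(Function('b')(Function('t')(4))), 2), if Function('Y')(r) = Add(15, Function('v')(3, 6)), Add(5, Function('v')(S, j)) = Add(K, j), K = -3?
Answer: 169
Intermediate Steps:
Function('v')(S, j) = Add(-8, j) (Function('v')(S, j) = Add(-5, Add(-3, j)) = Add(-8, j))
Function('t')(D) = Pow(Add(6, D), -1)
Function('Y')(r) = 13 (Function('Y')(r) = Add(15, Add(-8, 6)) = Add(15, -2) = 13)
Pow(Function('Y')(Function('b')(Function('t')(4))), 2) = Pow(13, 2) = 169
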